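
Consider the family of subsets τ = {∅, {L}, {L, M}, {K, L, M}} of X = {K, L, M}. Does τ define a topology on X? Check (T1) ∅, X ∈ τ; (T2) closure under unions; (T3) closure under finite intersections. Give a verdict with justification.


τ IS a topology on X.

Axiom (T1): ∅ ∈ τ? Yes; X ∈ τ? Yes.
Axiom (T2/T3): check pairwise unions and intersections of members of τ.
All pairwise intersections and unions checked — each lies in τ. Therefore τ satisfies (T1), (T2), (T3): it IS a topology on X.


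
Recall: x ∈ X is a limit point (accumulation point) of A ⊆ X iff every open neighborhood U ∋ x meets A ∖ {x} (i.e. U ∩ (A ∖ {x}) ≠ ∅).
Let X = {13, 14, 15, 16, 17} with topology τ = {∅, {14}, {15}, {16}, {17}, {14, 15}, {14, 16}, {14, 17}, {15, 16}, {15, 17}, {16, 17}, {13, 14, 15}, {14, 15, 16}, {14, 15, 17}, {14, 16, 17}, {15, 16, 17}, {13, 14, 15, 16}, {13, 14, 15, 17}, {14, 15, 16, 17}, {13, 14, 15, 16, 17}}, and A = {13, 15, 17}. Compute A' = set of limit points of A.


A' = {13}

For each x ∈ X, list the open sets U ∈ τ with x ∈ U, then check whether U ∩ (A ∖ {x}) ≠ ∅ for every such U.
  x = 13: opens ∋ x are {13, 14, 15}, {13, 14, 15, 16}, {13, 14, 15, 17}, {13, 14, 15, 16, 17}; each meets A ∖ {13}, so x IS a limit point.
  x = 14: open {14} ∋ x has {14} ∩ (A ∖ {14}) = ∅, so x is NOT a limit point.
  x = 15: open {15} ∋ x has {15} ∩ (A ∖ {15}) = ∅, so x is NOT a limit point.
  x = 16: open {16} ∋ x has {16} ∩ (A ∖ {16}) = ∅, so x is NOT a limit point.
  x = 17: open {17} ∋ x has {17} ∩ (A ∖ {17}) = ∅, so x is NOT a limit point.
Collecting: A' = {13}.


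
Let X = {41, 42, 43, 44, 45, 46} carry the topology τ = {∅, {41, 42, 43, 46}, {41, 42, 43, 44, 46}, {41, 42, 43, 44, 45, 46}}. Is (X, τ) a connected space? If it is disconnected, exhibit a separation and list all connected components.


(X, τ) is connected.

Find clopen sets (U ∈ τ with X ∖ U ∈ τ):
  U = ∅, X ∖ U = {41, 42, 43, 44, 45, 46} — both open, so U is clopen.
  U = {41, 42, 43, 44, 45, 46}, X ∖ U = ∅ — both open, so U is clopen.
Only trivial clopens (∅ and X) exist, so (X, τ) is connected.
Compute connected components by grouping points that agree on all clopens:
  component: {41, 42, 43, 44, 45, 46}


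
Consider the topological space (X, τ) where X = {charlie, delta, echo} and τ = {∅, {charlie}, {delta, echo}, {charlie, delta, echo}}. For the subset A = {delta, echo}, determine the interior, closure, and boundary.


int(A) = {delta, echo}, cl(A) = {delta, echo}, ∂A = ∅.

Closed sets in (X, τ) are complements of opens:
  closed(X, τ) = {∅, {charlie}, {delta, echo}, {charlie, delta, echo}}.
int(A) = ⋃ {U ∈ τ : U ⊆ A}. Opens contained in A: ∅, {delta, echo}.
Taking the union of these: int(A) = {delta, echo}.
cl(A) = ⋂ {C closed : A ⊆ C}. Closed sets containing A: {delta, echo}, {charlie, delta, echo}.
Intersecting these: cl(A) = {delta, echo}.
∂A = cl(A) ∖ int(A) = {delta, echo} ∖ {delta, echo} = ∅.


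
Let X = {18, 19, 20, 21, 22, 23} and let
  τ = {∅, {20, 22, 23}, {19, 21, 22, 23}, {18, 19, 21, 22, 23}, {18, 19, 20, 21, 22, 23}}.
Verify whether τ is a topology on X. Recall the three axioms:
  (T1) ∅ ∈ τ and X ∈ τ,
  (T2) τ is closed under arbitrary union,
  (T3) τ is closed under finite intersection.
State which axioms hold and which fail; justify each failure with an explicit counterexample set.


τ is NOT a topology on X.

Axiom (T1): ∅ ∈ τ? Yes; X ∈ τ? Yes.
Axiom (T2/T3): check pairwise unions and intersections of members of τ.
Counterexample for (T3): {20, 22, 23} ∩ {19, 21, 22, 23} = {22, 23} ∉ τ. Therefore τ is NOT a topology.


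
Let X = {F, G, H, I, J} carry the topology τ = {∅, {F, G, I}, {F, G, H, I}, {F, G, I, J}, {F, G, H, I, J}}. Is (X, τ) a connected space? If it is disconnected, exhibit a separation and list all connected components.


(X, τ) is connected.

Find clopen sets (U ∈ τ with X ∖ U ∈ τ):
  U = ∅, X ∖ U = {F, G, H, I, J} — both open, so U is clopen.
  U = {F, G, H, I, J}, X ∖ U = ∅ — both open, so U is clopen.
Only trivial clopens (∅ and X) exist, so (X, τ) is connected.
Compute connected components by grouping points that agree on all clopens:
  component: {F, G, H, I, J}


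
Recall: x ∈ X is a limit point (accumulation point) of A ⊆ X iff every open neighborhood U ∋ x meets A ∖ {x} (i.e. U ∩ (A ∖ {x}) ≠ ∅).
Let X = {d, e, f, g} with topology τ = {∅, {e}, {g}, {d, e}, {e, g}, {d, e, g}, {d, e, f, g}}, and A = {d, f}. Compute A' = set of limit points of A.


A' = {f}

For each x ∈ X, list the open sets U ∈ τ with x ∈ U, then check whether U ∩ (A ∖ {x}) ≠ ∅ for every such U.
  x = d: open {d, e} ∋ x has {d, e} ∩ (A ∖ {d}) = ∅, so x is NOT a limit point.
  x = e: open {e} ∋ x has {e} ∩ (A ∖ {e}) = ∅, so x is NOT a limit point.
  x = f: opens ∋ x are {d, e, f, g}; each meets A ∖ {f}, so x IS a limit point.
  x = g: open {g} ∋ x has {g} ∩ (A ∖ {g}) = ∅, so x is NOT a limit point.
Collecting: A' = {f}.


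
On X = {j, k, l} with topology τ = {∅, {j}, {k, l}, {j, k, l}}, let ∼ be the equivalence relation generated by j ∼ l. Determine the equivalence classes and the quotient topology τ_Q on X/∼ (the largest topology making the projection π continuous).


X/∼ = {[j=l], [k]}; |τ_Q| = 2.

Equivalence classes: [j=l], [k].
Quotient map π: X → X/∼ sends j ↦ [j=l], k ↦ [k], l ↦ [j=l].
For each subset V ⊆ X/∼, compute π^{-1}(V) ⊆ X and check whether π^{-1}(V) ∈ τ. V is open in τ_Q iff π^{-1}(V) ∈ τ.
  V = {}: π^{-1}(V) = ∅ ∈ τ ✓.
  V = {[j=l]}: π^{-1}(V) = {j, l} ∉ τ ✗.
  V = {[k]}: π^{-1}(V) = {k} ∉ τ ✗.
  V = {[j=l], [k]}: π^{-1}(V) = {j, k, l} ∈ τ ✓.
Open sets in the quotient: τ_Q = {{}, {[j=l], [k]}} (2 elements).


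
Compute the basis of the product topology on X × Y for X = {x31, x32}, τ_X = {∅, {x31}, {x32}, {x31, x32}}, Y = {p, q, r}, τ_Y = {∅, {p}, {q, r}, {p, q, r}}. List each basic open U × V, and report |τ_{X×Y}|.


Basis B = {∅ × ∅, {x31} × {p}, {x32} × {p}, {x31, x32} × {p}, {x31} × {q, r}, {x32} × {q, r}, {x31} × {p, q, r}, {x32} × {p, q, r}, {x31, x32} × {q, r}, {x31, x32} × {p, q, r}}; |τ_{X×Y}| = 16.

Enumerate products U × V with U ∈ τ_X, V ∈ τ_Y (deduplicated):
  ∅ × ∅ = {} (∅)
  {x31} × {p} = {(x31,p)}
  {x32} × {p} = {(x32,p)}
  {x31, x32} × {p} = {(x31,p), (x32,p)}
  {x31} × {q, r} = {(x31,q), (x31,r)}
  {x32} × {q, r} = {(x32,q), (x32,r)}
  {x31} × {p, q, r} = {(x31,p), (x31,q), (x31,r)}
  {x32} × {p, q, r} = {(x32,p), (x32,q), (x32,r)}
  {x31, x32} × {q, r} = {(x31,q), (x31,r), (x32,q), (x32,r)}
  {x31, x32} × {p, q, r} = {(x31,p), (x31,q), (x31,r), (x32,p), (x32,q), (x32,r)}
These 10 distinct sets form the basis B.
Close under arbitrary unions to get τ_{X×Y}; counting gives |τ_{X×Y}| = 16.


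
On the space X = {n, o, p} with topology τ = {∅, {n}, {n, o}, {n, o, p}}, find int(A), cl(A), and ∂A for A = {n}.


int(A) = {n}, cl(A) = {n, o, p}, ∂A = {o, p}.

Closed sets in (X, τ) are complements of opens:
  closed(X, τ) = {∅, {p}, {o, p}, {n, o, p}}.
int(A) = ⋃ {U ∈ τ : U ⊆ A}. Opens contained in A: ∅, {n}.
Taking the union of these: int(A) = {n}.
cl(A) = ⋂ {C closed : A ⊆ C}. Closed sets containing A: {n, o, p}.
Intersecting these: cl(A) = {n, o, p}.
∂A = cl(A) ∖ int(A) = {n, o, p} ∖ {n} = {o, p}.


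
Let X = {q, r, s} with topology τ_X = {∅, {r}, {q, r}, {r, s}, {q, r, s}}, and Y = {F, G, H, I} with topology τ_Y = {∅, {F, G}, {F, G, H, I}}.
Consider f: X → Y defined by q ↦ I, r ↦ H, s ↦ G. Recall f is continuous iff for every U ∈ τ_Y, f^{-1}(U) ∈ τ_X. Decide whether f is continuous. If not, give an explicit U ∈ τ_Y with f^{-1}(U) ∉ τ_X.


f is NOT continuous.

Compute f^{-1}(U) for each U ∈ τ_Y:
  U = ∅: f^{-1}(U) = ∅ ∈ τ_X ✓.
  U = {F, G}: f^{-1}(U) = {s} ∉ τ_X ✗.
  U = {F, G, H, I}: f^{-1}(U) = {q, r, s} ∈ τ_X ✓.
Found U = {F, G} with f^{-1}(U) = {s} not in τ_X. Therefore f is NOT continuous.


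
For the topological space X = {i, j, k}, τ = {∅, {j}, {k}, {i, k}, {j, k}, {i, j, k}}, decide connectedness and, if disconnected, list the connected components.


(X, τ) is disconnected; components = [{j}, {i, k}].

Find clopen sets (U ∈ τ with X ∖ U ∈ τ):
  U = ∅, X ∖ U = {i, j, k} — both open, so U is clopen.
  U = {j}, X ∖ U = {i, k} — both open, so U is clopen.
  U = {i, k}, X ∖ U = {j} — both open, so U is clopen.
  U = {i, j, k}, X ∖ U = ∅ — both open, so U is clopen.
Nontrivial clopen(s) exist: e.g. {i, k}. So (X, τ) is disconnected.
Compute connected components by grouping points that agree on all clopens:
  component: {j}
  component: {i, k}


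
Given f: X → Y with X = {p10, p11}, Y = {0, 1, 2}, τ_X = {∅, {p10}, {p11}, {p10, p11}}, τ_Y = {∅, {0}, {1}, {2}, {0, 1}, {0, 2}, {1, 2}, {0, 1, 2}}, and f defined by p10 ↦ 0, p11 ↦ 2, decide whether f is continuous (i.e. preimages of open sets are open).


f IS continuous.

Compute f^{-1}(U) for each U ∈ τ_Y:
  U = ∅: f^{-1}(U) = ∅ ∈ τ_X ✓.
  U = {0}: f^{-1}(U) = {p10} ∈ τ_X ✓.
  U = {1}: f^{-1}(U) = ∅ ∈ τ_X ✓.
  U = {2}: f^{-1}(U) = {p11} ∈ τ_X ✓.
  U = {0, 1}: f^{-1}(U) = {p10} ∈ τ_X ✓.
  U = {0, 2}: f^{-1}(U) = {p10, p11} ∈ τ_X ✓.
  U = {1, 2}: f^{-1}(U) = {p11} ∈ τ_X ✓.
  U = {0, 1, 2}: f^{-1}(U) = {p10, p11} ∈ τ_X ✓.
Every preimage lies in τ_X, so f IS continuous.


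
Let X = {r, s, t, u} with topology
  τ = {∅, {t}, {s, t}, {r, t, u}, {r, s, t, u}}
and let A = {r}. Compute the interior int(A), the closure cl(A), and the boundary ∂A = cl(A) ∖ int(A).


int(A) = ∅, cl(A) = {r, u}, ∂A = {r, u}.

Closed sets in (X, τ) are complements of opens:
  closed(X, τ) = {∅, {s}, {r, u}, {r, s, u}, {r, s, t, u}}.
int(A) = ⋃ {U ∈ τ : U ⊆ A}. Opens contained in A: ∅.
Taking the union of these: int(A) = ∅.
cl(A) = ⋂ {C closed : A ⊆ C}. Closed sets containing A: {r, u}, {r, s, u}, {r, s, t, u}.
Intersecting these: cl(A) = {r, u}.
∂A = cl(A) ∖ int(A) = {r, u} ∖ ∅ = {r, u}.


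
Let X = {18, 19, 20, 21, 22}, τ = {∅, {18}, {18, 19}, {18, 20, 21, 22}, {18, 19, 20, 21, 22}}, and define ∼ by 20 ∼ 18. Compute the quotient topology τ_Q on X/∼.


X/∼ = {[18=20], [19], [21], [22]}; |τ_Q| = 3.

Equivalence classes: [18=20], [19], [21], [22].
Quotient map π: X → X/∼ sends 18 ↦ [18=20], 19 ↦ [19], 20 ↦ [18=20], 21 ↦ [21], 22 ↦ [22].
For each subset V ⊆ X/∼, compute π^{-1}(V) ⊆ X and check whether π^{-1}(V) ∈ τ. V is open in τ_Q iff π^{-1}(V) ∈ τ.
  V = {}: π^{-1}(V) = ∅ ∈ τ ✓.
  V = {[18=20]}: π^{-1}(V) = {18, 20} ∉ τ ✗.
  V = {[19]}: π^{-1}(V) = {19} ∉ τ ✗.
  V = {[18=20], [19]}: π^{-1}(V) = {18, 19, 20} ∉ τ ✗.
  V = {[21]}: π^{-1}(V) = {21} ∉ τ ✗.
  V = {[18=20], [21]}: π^{-1}(V) = {18, 20, 21} ∉ τ ✗.
  V = {[19], [21]}: π^{-1}(V) = {19, 21} ∉ τ ✗.
  V = {[18=20], [19], [21]}: π^{-1}(V) = {18, 19, 20, 21} ∉ τ ✗.
  V = {[22]}: π^{-1}(V) = {22} ∉ τ ✗.
  V = {[18=20], [22]}: π^{-1}(V) = {18, 20, 22} ∉ τ ✗.
  V = {[19], [22]}: π^{-1}(V) = {19, 22} ∉ τ ✗.
  V = {[18=20], [19], [22]}: π^{-1}(V) = {18, 19, 20, 22} ∉ τ ✗.
  V = {[21], [22]}: π^{-1}(V) = {21, 22} ∉ τ ✗.
  V = {[18=20], [21], [22]}: π^{-1}(V) = {18, 20, 21, 22} ∈ τ ✓.
  V = {[19], [21], [22]}: π^{-1}(V) = {19, 21, 22} ∉ τ ✗.
  V = {[18=20], [19], [21], [22]}: π^{-1}(V) = {18, 19, 20, 21, 22} ∈ τ ✓.
Open sets in the quotient: τ_Q = {{}, {[18=20], [21], [22]}, {[18=20], [19], [21], [22]}} (3 elements).


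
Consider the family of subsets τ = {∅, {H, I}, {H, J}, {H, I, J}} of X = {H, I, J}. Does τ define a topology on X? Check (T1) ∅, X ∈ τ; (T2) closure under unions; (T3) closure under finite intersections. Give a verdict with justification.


τ is NOT a topology on X.

Axiom (T1): ∅ ∈ τ? Yes; X ∈ τ? Yes.
Axiom (T2/T3): check pairwise unions and intersections of members of τ.
Counterexample for (T3): {H, I} ∩ {H, J} = {H} ∉ τ. Therefore τ is NOT a topology.


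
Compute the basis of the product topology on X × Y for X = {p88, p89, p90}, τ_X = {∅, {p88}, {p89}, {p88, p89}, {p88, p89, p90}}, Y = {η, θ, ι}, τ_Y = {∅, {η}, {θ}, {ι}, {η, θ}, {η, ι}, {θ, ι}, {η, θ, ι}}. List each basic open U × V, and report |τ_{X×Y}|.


Basis B = {∅ × ∅, {p88} × {η}, {p88} × {θ}, {p88} × {ι}, {p89} × {η}, {p89} × {θ}, {p89} × {ι}, {p88} × {η, θ}, {p88} × {η, ι}, {p88, p89} × {η}, {p88} × {θ, ι}, {p88, p89} × {θ}, {p88, p89} × {ι}, {p89} × {η, θ}, {p89} × {η, ι}, {p89} × {θ, ι}, {p88} × {η, θ, ι}, {p88, p89, p90} × {η}, {p88, p89, p90} × {θ}, {p88, p89, p90} × {ι}, {p89} × {η, θ, ι}, {p88, p89} × {η, θ}, {p88, p89} × {η, ι}, {p88, p89} × {θ, ι}, {p88, p89} × {η, θ, ι}, {p88, p89, p90} × {η, θ}, {p88, p89, p90} × {η, ι}, {p88, p89, p90} × {θ, ι}, {p88, p89, p90} × {η, θ, ι}}; |τ_{X×Y}| = 125.

Enumerate products U × V with U ∈ τ_X, V ∈ τ_Y (deduplicated):
  ∅ × ∅ = {} (∅)
  {p88} × {η} = {(p88,η)}
  {p88} × {θ} = {(p88,θ)}
  {p88} × {ι} = {(p88,ι)}
  {p89} × {η} = {(p89,η)}
  {p89} × {θ} = {(p89,θ)}
  {p89} × {ι} = {(p89,ι)}
  {p88} × {η, θ} = {(p88,η), (p88,θ)}
  {p88} × {η, ι} = {(p88,η), (p88,ι)}
  {p88, p89} × {η} = {(p88,η), (p89,η)}
  {p88} × {θ, ι} = {(p88,θ), (p88,ι)}
  {p88, p89} × {θ} = {(p88,θ), (p89,θ)}
  {p88, p89} × {ι} = {(p88,ι), (p89,ι)}
  {p89} × {η, θ} = {(p89,η), (p89,θ)}
  {p89} × {η, ι} = {(p89,η), (p89,ι)}
  {p89} × {θ, ι} = {(p89,θ), (p89,ι)}
  {p88} × {η, θ, ι} = {(p88,η), (p88,θ), (p88,ι)}
  {p88, p89, p90} × {η} = {(p88,η), (p89,η), (p90,η)}
  {p88, p89, p90} × {θ} = {(p88,θ), (p89,θ), (p90,θ)}
  {p88, p89, p90} × {ι} = {(p88,ι), (p89,ι), (p90,ι)}
  {p89} × {η, θ, ι} = {(p89,η), (p89,θ), (p89,ι)}
  {p88, p89} × {η, θ} = {(p88,η), (p88,θ), (p89,η), (p89,θ)}
  {p88, p89} × {η, ι} = {(p88,η), (p88,ι), (p89,η), (p89,ι)}
  {p88, p89} × {θ, ι} = {(p88,θ), (p88,ι), (p89,θ), (p89,ι)}
  {p88, p89} × {η, θ, ι} = {(p88,η), (p88,θ), (p88,ι), (p89,η), (p89,θ), (p89,ι)}
  {p88, p89, p90} × {η, θ} = {(p88,η), (p88,θ), (p89,η), (p89,θ), (p90,η), (p90,θ)}
  {p88, p89, p90} × {η, ι} = {(p88,η), (p88,ι), (p89,η), (p89,ι), (p90,η), (p90,ι)}
  {p88, p89, p90} × {θ, ι} = {(p88,θ), (p88,ι), (p89,θ), (p89,ι), (p90,θ), (p90,ι)}
  {p88, p89, p90} × {η, θ, ι} = {(p88,η), (p88,θ), (p88,ι), (p89,η), (p89,θ), (p89,ι), (p90,η), (p90,θ), (p90,ι)}
These 29 distinct sets form the basis B.
Close under arbitrary unions to get τ_{X×Y}; counting gives |τ_{X×Y}| = 125.


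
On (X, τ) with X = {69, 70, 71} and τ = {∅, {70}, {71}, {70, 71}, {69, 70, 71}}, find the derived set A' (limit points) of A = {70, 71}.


A' = {69}

For each x ∈ X, list the open sets U ∈ τ with x ∈ U, then check whether U ∩ (A ∖ {x}) ≠ ∅ for every such U.
  x = 69: opens ∋ x are {69, 70, 71}; each meets A ∖ {69}, so x IS a limit point.
  x = 70: open {70} ∋ x has {70} ∩ (A ∖ {70}) = ∅, so x is NOT a limit point.
  x = 71: open {71} ∋ x has {71} ∩ (A ∖ {71}) = ∅, so x is NOT a limit point.
Collecting: A' = {69}.


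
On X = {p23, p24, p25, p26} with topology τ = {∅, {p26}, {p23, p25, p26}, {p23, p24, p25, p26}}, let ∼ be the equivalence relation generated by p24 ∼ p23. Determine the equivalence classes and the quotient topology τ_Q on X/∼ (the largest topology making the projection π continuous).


X/∼ = {[p23=p24], [p25], [p26]}; |τ_Q| = 3.

Equivalence classes: [p23=p24], [p25], [p26].
Quotient map π: X → X/∼ sends p23 ↦ [p23=p24], p24 ↦ [p23=p24], p25 ↦ [p25], p26 ↦ [p26].
For each subset V ⊆ X/∼, compute π^{-1}(V) ⊆ X and check whether π^{-1}(V) ∈ τ. V is open in τ_Q iff π^{-1}(V) ∈ τ.
  V = {}: π^{-1}(V) = ∅ ∈ τ ✓.
  V = {[p23=p24]}: π^{-1}(V) = {p23, p24} ∉ τ ✗.
  V = {[p25]}: π^{-1}(V) = {p25} ∉ τ ✗.
  V = {[p23=p24], [p25]}: π^{-1}(V) = {p23, p24, p25} ∉ τ ✗.
  V = {[p26]}: π^{-1}(V) = {p26} ∈ τ ✓.
  V = {[p23=p24], [p26]}: π^{-1}(V) = {p23, p24, p26} ∉ τ ✗.
  V = {[p25], [p26]}: π^{-1}(V) = {p25, p26} ∉ τ ✗.
  V = {[p23=p24], [p25], [p26]}: π^{-1}(V) = {p23, p24, p25, p26} ∈ τ ✓.
Open sets in the quotient: τ_Q = {{}, {[p26]}, {[p23=p24], [p25], [p26]}} (3 elements).


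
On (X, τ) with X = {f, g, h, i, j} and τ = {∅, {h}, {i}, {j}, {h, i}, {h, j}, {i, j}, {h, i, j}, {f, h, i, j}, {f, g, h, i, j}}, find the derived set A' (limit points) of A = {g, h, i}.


A' = {f, g}

For each x ∈ X, list the open sets U ∈ τ with x ∈ U, then check whether U ∩ (A ∖ {x}) ≠ ∅ for every such U.
  x = f: opens ∋ x are {f, h, i, j}, {f, g, h, i, j}; each meets A ∖ {f}, so x IS a limit point.
  x = g: opens ∋ x are {f, g, h, i, j}; each meets A ∖ {g}, so x IS a limit point.
  x = h: open {h} ∋ x has {h} ∩ (A ∖ {h}) = ∅, so x is NOT a limit point.
  x = i: open {i} ∋ x has {i} ∩ (A ∖ {i}) = ∅, so x is NOT a limit point.
  x = j: open {j} ∋ x has {j} ∩ (A ∖ {j}) = ∅, so x is NOT a limit point.
Collecting: A' = {f, g}.


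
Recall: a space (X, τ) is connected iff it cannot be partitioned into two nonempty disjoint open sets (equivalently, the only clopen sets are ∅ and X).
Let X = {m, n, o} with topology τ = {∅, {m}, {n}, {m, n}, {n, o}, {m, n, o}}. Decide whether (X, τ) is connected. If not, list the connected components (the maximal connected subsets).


(X, τ) is disconnected; components = [{m}, {n, o}].

Find clopen sets (U ∈ τ with X ∖ U ∈ τ):
  U = ∅, X ∖ U = {m, n, o} — both open, so U is clopen.
  U = {m}, X ∖ U = {n, o} — both open, so U is clopen.
  U = {n, o}, X ∖ U = {m} — both open, so U is clopen.
  U = {m, n, o}, X ∖ U = ∅ — both open, so U is clopen.
Nontrivial clopen(s) exist: e.g. {n, o}. So (X, τ) is disconnected.
Compute connected components by grouping points that agree on all clopens:
  component: {m}
  component: {n, o}


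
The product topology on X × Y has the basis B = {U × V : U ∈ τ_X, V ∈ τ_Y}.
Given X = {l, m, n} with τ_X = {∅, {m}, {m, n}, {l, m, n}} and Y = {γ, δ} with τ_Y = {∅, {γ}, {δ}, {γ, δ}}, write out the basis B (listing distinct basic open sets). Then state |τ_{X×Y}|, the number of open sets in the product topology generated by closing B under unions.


Basis B = {∅ × ∅, {m} × {γ}, {m} × {δ}, {m} × {γ, δ}, {m, n} × {γ}, {m, n} × {δ}, {l, m, n} × {γ}, {l, m, n} × {δ}, {m, n} × {γ, δ}, {l, m, n} × {γ, δ}}; |τ_{X×Y}| = 16.

Enumerate products U × V with U ∈ τ_X, V ∈ τ_Y (deduplicated):
  ∅ × ∅ = {} (∅)
  {m} × {γ} = {(m,γ)}
  {m} × {δ} = {(m,δ)}
  {m} × {γ, δ} = {(m,γ), (m,δ)}
  {m, n} × {γ} = {(m,γ), (n,γ)}
  {m, n} × {δ} = {(m,δ), (n,δ)}
  {l, m, n} × {γ} = {(l,γ), (m,γ), (n,γ)}
  {l, m, n} × {δ} = {(l,δ), (m,δ), (n,δ)}
  {m, n} × {γ, δ} = {(m,γ), (m,δ), (n,γ), (n,δ)}
  {l, m, n} × {γ, δ} = {(l,γ), (l,δ), (m,γ), (m,δ), (n,γ), (n,δ)}
These 10 distinct sets form the basis B.
Close under arbitrary unions to get τ_{X×Y}; counting gives |τ_{X×Y}| = 16.


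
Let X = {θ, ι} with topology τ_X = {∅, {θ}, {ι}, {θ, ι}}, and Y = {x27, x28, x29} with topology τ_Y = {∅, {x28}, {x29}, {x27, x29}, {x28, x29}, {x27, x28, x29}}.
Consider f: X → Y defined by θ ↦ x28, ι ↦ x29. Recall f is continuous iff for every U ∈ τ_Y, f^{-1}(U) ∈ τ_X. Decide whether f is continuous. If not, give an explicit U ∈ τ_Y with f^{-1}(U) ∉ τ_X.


f IS continuous.

Compute f^{-1}(U) for each U ∈ τ_Y:
  U = ∅: f^{-1}(U) = ∅ ∈ τ_X ✓.
  U = {x28}: f^{-1}(U) = {θ} ∈ τ_X ✓.
  U = {x29}: f^{-1}(U) = {ι} ∈ τ_X ✓.
  U = {x27, x29}: f^{-1}(U) = {ι} ∈ τ_X ✓.
  U = {x28, x29}: f^{-1}(U) = {θ, ι} ∈ τ_X ✓.
  U = {x27, x28, x29}: f^{-1}(U) = {θ, ι} ∈ τ_X ✓.
Every preimage lies in τ_X, so f IS continuous.


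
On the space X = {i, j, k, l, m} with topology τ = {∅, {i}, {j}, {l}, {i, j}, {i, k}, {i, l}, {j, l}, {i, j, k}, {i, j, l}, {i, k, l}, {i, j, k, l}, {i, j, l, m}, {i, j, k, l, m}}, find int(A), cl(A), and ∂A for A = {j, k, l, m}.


int(A) = {j, l}, cl(A) = {j, k, l, m}, ∂A = {k, m}.

Closed sets in (X, τ) are complements of opens:
  closed(X, τ) = {∅, {k}, {m}, {j, m}, {k, m}, {l, m}, {i, k, m}, {j, k, m}, {j, l, m}, {k, l, m}, {i, j, k, m}, {i, k, l, m}, {j, k, l, m}, {i, j, k, l, m}}.
int(A) = ⋃ {U ∈ τ : U ⊆ A}. Opens contained in A: ∅, {j}, {l}, {j, l}.
Taking the union of these: int(A) = {j, l}.
cl(A) = ⋂ {C closed : A ⊆ C}. Closed sets containing A: {j, k, l, m}, {i, j, k, l, m}.
Intersecting these: cl(A) = {j, k, l, m}.
∂A = cl(A) ∖ int(A) = {j, k, l, m} ∖ {j, l} = {k, m}.


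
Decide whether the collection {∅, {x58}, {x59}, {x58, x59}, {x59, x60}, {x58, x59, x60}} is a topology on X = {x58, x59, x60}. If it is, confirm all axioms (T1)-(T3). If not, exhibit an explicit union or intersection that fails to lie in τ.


τ IS a topology on X.

Axiom (T1): ∅ ∈ τ? Yes; X ∈ τ? Yes.
Axiom (T2/T3): check pairwise unions and intersections of members of τ.
All pairwise intersections and unions checked — each lies in τ. Therefore τ satisfies (T1), (T2), (T3): it IS a topology on X.


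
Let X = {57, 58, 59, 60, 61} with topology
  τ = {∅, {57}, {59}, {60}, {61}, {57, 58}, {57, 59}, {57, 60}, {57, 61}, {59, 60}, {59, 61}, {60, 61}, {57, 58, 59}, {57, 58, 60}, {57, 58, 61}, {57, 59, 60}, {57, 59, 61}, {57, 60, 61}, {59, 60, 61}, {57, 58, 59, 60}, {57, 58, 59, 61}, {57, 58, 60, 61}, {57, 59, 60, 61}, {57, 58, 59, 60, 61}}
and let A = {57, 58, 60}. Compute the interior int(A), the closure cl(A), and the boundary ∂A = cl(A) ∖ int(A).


int(A) = {57, 58, 60}, cl(A) = {57, 58, 60}, ∂A = ∅.

Closed sets in (X, τ) are complements of opens:
  closed(X, τ) = {∅, {58}, {59}, {60}, {61}, {57, 58}, {58, 59}, {58, 60}, {58, 61}, {59, 60}, {59, 61}, {60, 61}, {57, 58, 59}, {57, 58, 60}, {57, 58, 61}, {58, 59, 60}, {58, 59, 61}, {58, 60, 61}, {59, 60, 61}, {57, 58, 59, 60}, {57, 58, 59, 61}, {57, 58, 60, 61}, {58, 59, 60, 61}, {57, 58, 59, 60, 61}}.
int(A) = ⋃ {U ∈ τ : U ⊆ A}. Opens contained in A: ∅, {57}, {60}, {57, 58}, {57, 60}, {57, 58, 60}.
Taking the union of these: int(A) = {57, 58, 60}.
cl(A) = ⋂ {C closed : A ⊆ C}. Closed sets containing A: {57, 58, 60}, {57, 58, 59, 60}, {57, 58, 60, 61}, {57, 58, 59, 60, 61}.
Intersecting these: cl(A) = {57, 58, 60}.
∂A = cl(A) ∖ int(A) = {57, 58, 60} ∖ {57, 58, 60} = ∅.


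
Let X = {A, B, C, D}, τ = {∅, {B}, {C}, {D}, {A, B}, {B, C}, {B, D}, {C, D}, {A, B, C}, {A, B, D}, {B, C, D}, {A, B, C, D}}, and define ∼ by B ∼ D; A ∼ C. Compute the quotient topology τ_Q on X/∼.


X/∼ = {[A=C], [B=D]}; |τ_Q| = 3.

Equivalence classes: [A=C], [B=D].
Quotient map π: X → X/∼ sends A ↦ [A=C], B ↦ [B=D], C ↦ [A=C], D ↦ [B=D].
For each subset V ⊆ X/∼, compute π^{-1}(V) ⊆ X and check whether π^{-1}(V) ∈ τ. V is open in τ_Q iff π^{-1}(V) ∈ τ.
  V = {}: π^{-1}(V) = ∅ ∈ τ ✓.
  V = {[A=C]}: π^{-1}(V) = {A, C} ∉ τ ✗.
  V = {[B=D]}: π^{-1}(V) = {B, D} ∈ τ ✓.
  V = {[A=C], [B=D]}: π^{-1}(V) = {A, B, C, D} ∈ τ ✓.
Open sets in the quotient: τ_Q = {{}, {[B=D]}, {[A=C], [B=D]}} (3 elements).


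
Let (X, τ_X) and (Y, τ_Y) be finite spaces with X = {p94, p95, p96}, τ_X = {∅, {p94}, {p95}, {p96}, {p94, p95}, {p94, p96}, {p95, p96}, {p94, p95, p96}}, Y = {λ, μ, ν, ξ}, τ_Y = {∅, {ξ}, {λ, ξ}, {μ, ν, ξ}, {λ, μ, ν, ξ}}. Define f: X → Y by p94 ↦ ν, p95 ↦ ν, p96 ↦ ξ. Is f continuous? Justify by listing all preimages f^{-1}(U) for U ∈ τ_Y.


f IS continuous.

Compute f^{-1}(U) for each U ∈ τ_Y:
  U = ∅: f^{-1}(U) = ∅ ∈ τ_X ✓.
  U = {ξ}: f^{-1}(U) = {p96} ∈ τ_X ✓.
  U = {λ, ξ}: f^{-1}(U) = {p96} ∈ τ_X ✓.
  U = {μ, ν, ξ}: f^{-1}(U) = {p94, p95, p96} ∈ τ_X ✓.
  U = {λ, μ, ν, ξ}: f^{-1}(U) = {p94, p95, p96} ∈ τ_X ✓.
Every preimage lies in τ_X, so f IS continuous.


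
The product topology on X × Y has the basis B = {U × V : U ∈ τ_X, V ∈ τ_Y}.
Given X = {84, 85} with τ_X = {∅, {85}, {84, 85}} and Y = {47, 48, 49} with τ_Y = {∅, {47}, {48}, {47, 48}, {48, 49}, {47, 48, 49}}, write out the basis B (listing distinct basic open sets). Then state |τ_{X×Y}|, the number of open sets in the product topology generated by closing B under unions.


Basis B = {∅ × ∅, {85} × {47}, {85} × {48}, {84, 85} × {47}, {84, 85} × {48}, {85} × {47, 48}, {85} × {48, 49}, {85} × {47, 48, 49}, {84, 85} × {47, 48}, {84, 85} × {48, 49}, {84, 85} × {47, 48, 49}}; |τ_{X×Y}| = 18.

Enumerate products U × V with U ∈ τ_X, V ∈ τ_Y (deduplicated):
  ∅ × ∅ = {} (∅)
  {85} × {47} = {(85,47)}
  {85} × {48} = {(85,48)}
  {84, 85} × {47} = {(84,47), (85,47)}
  {84, 85} × {48} = {(84,48), (85,48)}
  {85} × {47, 48} = {(85,47), (85,48)}
  {85} × {48, 49} = {(85,48), (85,49)}
  {85} × {47, 48, 49} = {(85,47), (85,48), (85,49)}
  {84, 85} × {47, 48} = {(84,47), (84,48), (85,47), (85,48)}
  {84, 85} × {48, 49} = {(84,48), (84,49), (85,48), (85,49)}
  {84, 85} × {47, 48, 49} = {(84,47), (84,48), (84,49), (85,47), (85,48), (85,49)}
These 11 distinct sets form the basis B.
Close under arbitrary unions to get τ_{X×Y}; counting gives |τ_{X×Y}| = 18.


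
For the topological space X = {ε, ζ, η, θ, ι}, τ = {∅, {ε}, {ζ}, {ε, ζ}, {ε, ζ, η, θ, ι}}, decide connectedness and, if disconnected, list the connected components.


(X, τ) is connected.

Find clopen sets (U ∈ τ with X ∖ U ∈ τ):
  U = ∅, X ∖ U = {ε, ζ, η, θ, ι} — both open, so U is clopen.
  U = {ε, ζ, η, θ, ι}, X ∖ U = ∅ — both open, so U is clopen.
Only trivial clopens (∅ and X) exist, so (X, τ) is connected.
Compute connected components by grouping points that agree on all clopens:
  component: {ε, ζ, η, θ, ι}


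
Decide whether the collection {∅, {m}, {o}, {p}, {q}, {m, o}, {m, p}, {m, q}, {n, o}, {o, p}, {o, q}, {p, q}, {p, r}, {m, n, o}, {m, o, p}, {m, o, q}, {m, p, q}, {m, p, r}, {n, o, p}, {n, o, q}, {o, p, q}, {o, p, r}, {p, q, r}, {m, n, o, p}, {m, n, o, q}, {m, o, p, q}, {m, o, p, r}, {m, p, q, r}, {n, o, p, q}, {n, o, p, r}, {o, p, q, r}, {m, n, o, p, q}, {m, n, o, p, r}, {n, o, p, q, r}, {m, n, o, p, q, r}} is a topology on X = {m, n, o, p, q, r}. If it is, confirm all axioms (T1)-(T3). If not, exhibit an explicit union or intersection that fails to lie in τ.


τ is NOT a topology on X.

Axiom (T1): ∅ ∈ τ? Yes; X ∈ τ? Yes.
Axiom (T2/T3): check pairwise unions and intersections of members of τ.
Counterexample for (T2): {m} ∪ {o, p, q, r} = {m, o, p, q, r} ∉ τ. Therefore τ is NOT a topology.


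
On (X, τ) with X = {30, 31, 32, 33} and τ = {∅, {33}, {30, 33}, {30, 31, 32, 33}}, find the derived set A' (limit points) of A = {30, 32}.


A' = {31, 32}

For each x ∈ X, list the open sets U ∈ τ with x ∈ U, then check whether U ∩ (A ∖ {x}) ≠ ∅ for every such U.
  x = 30: open {30, 33} ∋ x has {30, 33} ∩ (A ∖ {30}) = ∅, so x is NOT a limit point.
  x = 31: opens ∋ x are {30, 31, 32, 33}; each meets A ∖ {31}, so x IS a limit point.
  x = 32: opens ∋ x are {30, 31, 32, 33}; each meets A ∖ {32}, so x IS a limit point.
  x = 33: open {33} ∋ x has {33} ∩ (A ∖ {33}) = ∅, so x is NOT a limit point.
Collecting: A' = {31, 32}.


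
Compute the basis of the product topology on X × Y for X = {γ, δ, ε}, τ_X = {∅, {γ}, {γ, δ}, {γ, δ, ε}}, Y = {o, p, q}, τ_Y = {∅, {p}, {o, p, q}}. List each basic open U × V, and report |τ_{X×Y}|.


Basis B = {∅ × ∅, {γ} × {p}, {γ, δ} × {p}, {γ} × {o, p, q}, {γ, δ, ε} × {p}, {γ, δ} × {o, p, q}, {γ, δ, ε} × {o, p, q}}; |τ_{X×Y}| = 10.

Enumerate products U × V with U ∈ τ_X, V ∈ τ_Y (deduplicated):
  ∅ × ∅ = {} (∅)
  {γ} × {p} = {(γ,p)}
  {γ, δ} × {p} = {(γ,p), (δ,p)}
  {γ} × {o, p, q} = {(γ,o), (γ,p), (γ,q)}
  {γ, δ, ε} × {p} = {(γ,p), (δ,p), (ε,p)}
  {γ, δ} × {o, p, q} = {(γ,o), (γ,p), (γ,q), (δ,o), (δ,p), (δ,q)}
  {γ, δ, ε} × {o, p, q} = {(γ,o), (γ,p), (γ,q), (δ,o), (δ,p), (δ,q), (ε,o), (ε,p), (ε,q)}
These 7 distinct sets form the basis B.
Close under arbitrary unions to get τ_{X×Y}; counting gives |τ_{X×Y}| = 10.


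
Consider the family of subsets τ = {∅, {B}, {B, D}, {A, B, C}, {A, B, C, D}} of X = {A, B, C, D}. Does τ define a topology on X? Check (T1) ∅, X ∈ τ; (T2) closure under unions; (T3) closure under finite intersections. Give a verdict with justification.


τ IS a topology on X.

Axiom (T1): ∅ ∈ τ? Yes; X ∈ τ? Yes.
Axiom (T2/T3): check pairwise unions and intersections of members of τ.
All pairwise intersections and unions checked — each lies in τ. Therefore τ satisfies (T1), (T2), (T3): it IS a topology on X.


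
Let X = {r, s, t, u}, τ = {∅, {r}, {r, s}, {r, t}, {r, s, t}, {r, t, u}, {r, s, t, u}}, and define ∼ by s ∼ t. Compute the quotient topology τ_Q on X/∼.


X/∼ = {[r], [s=t], [u]}; |τ_Q| = 4.

Equivalence classes: [r], [s=t], [u].
Quotient map π: X → X/∼ sends r ↦ [r], s ↦ [s=t], t ↦ [s=t], u ↦ [u].
For each subset V ⊆ X/∼, compute π^{-1}(V) ⊆ X and check whether π^{-1}(V) ∈ τ. V is open in τ_Q iff π^{-1}(V) ∈ τ.
  V = {}: π^{-1}(V) = ∅ ∈ τ ✓.
  V = {[r]}: π^{-1}(V) = {r} ∈ τ ✓.
  V = {[s=t]}: π^{-1}(V) = {s, t} ∉ τ ✗.
  V = {[r], [s=t]}: π^{-1}(V) = {r, s, t} ∈ τ ✓.
  V = {[u]}: π^{-1}(V) = {u} ∉ τ ✗.
  V = {[r], [u]}: π^{-1}(V) = {r, u} ∉ τ ✗.
  V = {[s=t], [u]}: π^{-1}(V) = {s, t, u} ∉ τ ✗.
  V = {[r], [s=t], [u]}: π^{-1}(V) = {r, s, t, u} ∈ τ ✓.
Open sets in the quotient: τ_Q = {{}, {[r]}, {[r], [s=t]}, {[r], [s=t], [u]}} (4 elements).


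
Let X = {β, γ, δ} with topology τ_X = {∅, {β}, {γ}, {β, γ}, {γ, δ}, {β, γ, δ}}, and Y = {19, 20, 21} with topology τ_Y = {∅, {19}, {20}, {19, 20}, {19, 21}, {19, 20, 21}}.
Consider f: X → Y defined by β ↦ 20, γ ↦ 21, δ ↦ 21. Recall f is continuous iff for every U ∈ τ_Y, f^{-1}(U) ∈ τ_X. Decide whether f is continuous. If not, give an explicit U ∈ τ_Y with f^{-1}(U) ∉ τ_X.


f IS continuous.

Compute f^{-1}(U) for each U ∈ τ_Y:
  U = ∅: f^{-1}(U) = ∅ ∈ τ_X ✓.
  U = {19}: f^{-1}(U) = ∅ ∈ τ_X ✓.
  U = {20}: f^{-1}(U) = {β} ∈ τ_X ✓.
  U = {19, 20}: f^{-1}(U) = {β} ∈ τ_X ✓.
  U = {19, 21}: f^{-1}(U) = {γ, δ} ∈ τ_X ✓.
  U = {19, 20, 21}: f^{-1}(U) = {β, γ, δ} ∈ τ_X ✓.
Every preimage lies in τ_X, so f IS continuous.


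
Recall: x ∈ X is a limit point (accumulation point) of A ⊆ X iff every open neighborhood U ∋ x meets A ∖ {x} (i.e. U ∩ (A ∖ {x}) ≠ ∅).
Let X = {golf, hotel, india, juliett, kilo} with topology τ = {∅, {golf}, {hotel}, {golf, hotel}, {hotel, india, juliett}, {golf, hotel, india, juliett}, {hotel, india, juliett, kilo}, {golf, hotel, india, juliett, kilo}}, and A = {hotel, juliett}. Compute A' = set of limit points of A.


A' = {india, juliett, kilo}

For each x ∈ X, list the open sets U ∈ τ with x ∈ U, then check whether U ∩ (A ∖ {x}) ≠ ∅ for every such U.
  x = golf: open {golf} ∋ x has {golf} ∩ (A ∖ {golf}) = ∅, so x is NOT a limit point.
  x = hotel: open {hotel} ∋ x has {hotel} ∩ (A ∖ {hotel}) = ∅, so x is NOT a limit point.
  x = india: opens ∋ x are {hotel, india, juliett}, {golf, hotel, india, juliett}, {hotel, india, juliett, kilo}, {golf, hotel, india, juliett, kilo}; each meets A ∖ {india}, so x IS a limit point.
  x = juliett: opens ∋ x are {hotel, india, juliett}, {golf, hotel, india, juliett}, {hotel, india, juliett, kilo}, {golf, hotel, india, juliett, kilo}; each meets A ∖ {juliett}, so x IS a limit point.
  x = kilo: opens ∋ x are {hotel, india, juliett, kilo}, {golf, hotel, india, juliett, kilo}; each meets A ∖ {kilo}, so x IS a limit point.
Collecting: A' = {india, juliett, kilo}.


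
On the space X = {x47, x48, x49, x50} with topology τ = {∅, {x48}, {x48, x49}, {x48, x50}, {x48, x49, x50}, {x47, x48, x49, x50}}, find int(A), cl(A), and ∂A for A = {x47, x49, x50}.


int(A) = ∅, cl(A) = {x47, x49, x50}, ∂A = {x47, x49, x50}.

Closed sets in (X, τ) are complements of opens:
  closed(X, τ) = {∅, {x47}, {x47, x49}, {x47, x50}, {x47, x49, x50}, {x47, x48, x49, x50}}.
int(A) = ⋃ {U ∈ τ : U ⊆ A}. Opens contained in A: ∅.
Taking the union of these: int(A) = ∅.
cl(A) = ⋂ {C closed : A ⊆ C}. Closed sets containing A: {x47, x49, x50}, {x47, x48, x49, x50}.
Intersecting these: cl(A) = {x47, x49, x50}.
∂A = cl(A) ∖ int(A) = {x47, x49, x50} ∖ ∅ = {x47, x49, x50}.


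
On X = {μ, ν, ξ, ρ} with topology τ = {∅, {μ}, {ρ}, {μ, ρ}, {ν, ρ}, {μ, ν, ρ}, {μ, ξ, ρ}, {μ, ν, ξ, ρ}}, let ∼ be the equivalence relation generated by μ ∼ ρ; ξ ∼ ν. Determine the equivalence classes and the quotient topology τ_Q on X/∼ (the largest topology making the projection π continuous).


X/∼ = {[μ=ρ], [ν=ξ]}; |τ_Q| = 3.

Equivalence classes: [μ=ρ], [ν=ξ].
Quotient map π: X → X/∼ sends μ ↦ [μ=ρ], ν ↦ [ν=ξ], ξ ↦ [ν=ξ], ρ ↦ [μ=ρ].
For each subset V ⊆ X/∼, compute π^{-1}(V) ⊆ X and check whether π^{-1}(V) ∈ τ. V is open in τ_Q iff π^{-1}(V) ∈ τ.
  V = {}: π^{-1}(V) = ∅ ∈ τ ✓.
  V = {[μ=ρ]}: π^{-1}(V) = {μ, ρ} ∈ τ ✓.
  V = {[ν=ξ]}: π^{-1}(V) = {ν, ξ} ∉ τ ✗.
  V = {[μ=ρ], [ν=ξ]}: π^{-1}(V) = {μ, ν, ξ, ρ} ∈ τ ✓.
Open sets in the quotient: τ_Q = {{}, {[μ=ρ]}, {[μ=ρ], [ν=ξ]}} (3 elements).


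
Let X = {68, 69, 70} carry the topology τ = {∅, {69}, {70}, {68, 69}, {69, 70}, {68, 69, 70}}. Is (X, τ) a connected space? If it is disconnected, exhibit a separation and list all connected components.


(X, τ) is disconnected; components = [{70}, {68, 69}].

Find clopen sets (U ∈ τ with X ∖ U ∈ τ):
  U = ∅, X ∖ U = {68, 69, 70} — both open, so U is clopen.
  U = {70}, X ∖ U = {68, 69} — both open, so U is clopen.
  U = {68, 69}, X ∖ U = {70} — both open, so U is clopen.
  U = {68, 69, 70}, X ∖ U = ∅ — both open, so U is clopen.
Nontrivial clopen(s) exist: e.g. {70}. So (X, τ) is disconnected.
Compute connected components by grouping points that agree on all clopens:
  component: {70}
  component: {68, 69}


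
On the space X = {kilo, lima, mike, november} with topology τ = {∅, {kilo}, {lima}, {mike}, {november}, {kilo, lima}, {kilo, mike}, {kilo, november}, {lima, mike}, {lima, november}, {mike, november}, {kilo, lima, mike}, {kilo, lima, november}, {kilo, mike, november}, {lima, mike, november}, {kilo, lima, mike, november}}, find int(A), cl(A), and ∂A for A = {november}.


int(A) = {november}, cl(A) = {november}, ∂A = ∅.

Closed sets in (X, τ) are complements of opens:
  closed(X, τ) = {∅, {kilo}, {lima}, {mike}, {november}, {kilo, lima}, {kilo, mike}, {kilo, november}, {lima, mike}, {lima, november}, {mike, november}, {kilo, lima, mike}, {kilo, lima, november}, {kilo, mike, november}, {lima, mike, november}, {kilo, lima, mike, november}}.
int(A) = ⋃ {U ∈ τ : U ⊆ A}. Opens contained in A: ∅, {november}.
Taking the union of these: int(A) = {november}.
cl(A) = ⋂ {C closed : A ⊆ C}. Closed sets containing A: {november}, {kilo, november}, {lima, november}, {mike, november}, {kilo, lima, november}, {kilo, mike, november}, {lima, mike, november}, {kilo, lima, mike, november}.
Intersecting these: cl(A) = {november}.
∂A = cl(A) ∖ int(A) = {november} ∖ {november} = ∅.


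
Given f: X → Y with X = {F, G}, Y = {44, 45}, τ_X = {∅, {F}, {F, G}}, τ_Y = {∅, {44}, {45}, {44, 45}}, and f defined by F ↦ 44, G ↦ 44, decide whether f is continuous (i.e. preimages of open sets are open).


f IS continuous.

Compute f^{-1}(U) for each U ∈ τ_Y:
  U = ∅: f^{-1}(U) = ∅ ∈ τ_X ✓.
  U = {44}: f^{-1}(U) = {F, G} ∈ τ_X ✓.
  U = {45}: f^{-1}(U) = ∅ ∈ τ_X ✓.
  U = {44, 45}: f^{-1}(U) = {F, G} ∈ τ_X ✓.
Every preimage lies in τ_X, so f IS continuous.


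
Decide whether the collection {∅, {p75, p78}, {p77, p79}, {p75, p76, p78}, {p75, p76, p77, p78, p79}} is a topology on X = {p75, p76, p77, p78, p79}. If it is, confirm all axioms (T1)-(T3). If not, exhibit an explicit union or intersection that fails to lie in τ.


τ is NOT a topology on X.

Axiom (T1): ∅ ∈ τ? Yes; X ∈ τ? Yes.
Axiom (T2/T3): check pairwise unions and intersections of members of τ.
Counterexample for (T2): {p75, p78} ∪ {p77, p79} = {p75, p77, p78, p79} ∉ τ. Therefore τ is NOT a topology.


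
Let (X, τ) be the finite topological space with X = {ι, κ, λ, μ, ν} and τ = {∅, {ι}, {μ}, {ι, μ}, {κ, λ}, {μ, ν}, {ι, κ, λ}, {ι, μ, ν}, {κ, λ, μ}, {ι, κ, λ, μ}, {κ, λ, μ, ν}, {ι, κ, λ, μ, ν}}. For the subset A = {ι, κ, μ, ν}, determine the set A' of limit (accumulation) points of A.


A' = {λ, ν}

For each x ∈ X, list the open sets U ∈ τ with x ∈ U, then check whether U ∩ (A ∖ {x}) ≠ ∅ for every such U.
  x = ι: open {ι} ∋ x has {ι} ∩ (A ∖ {ι}) = ∅, so x is NOT a limit point.
  x = κ: open {κ, λ} ∋ x has {κ, λ} ∩ (A ∖ {κ}) = ∅, so x is NOT a limit point.
  x = λ: opens ∋ x are {κ, λ}, {ι, κ, λ}, {κ, λ, μ}, {ι, κ, λ, μ}, {κ, λ, μ, ν}, {ι, κ, λ, μ, ν}; each meets A ∖ {λ}, so x IS a limit point.
  x = μ: open {μ} ∋ x has {μ} ∩ (A ∖ {μ}) = ∅, so x is NOT a limit point.
  x = ν: opens ∋ x are {μ, ν}, {ι, μ, ν}, {κ, λ, μ, ν}, {ι, κ, λ, μ, ν}; each meets A ∖ {ν}, so x IS a limit point.
Collecting: A' = {λ, ν}.


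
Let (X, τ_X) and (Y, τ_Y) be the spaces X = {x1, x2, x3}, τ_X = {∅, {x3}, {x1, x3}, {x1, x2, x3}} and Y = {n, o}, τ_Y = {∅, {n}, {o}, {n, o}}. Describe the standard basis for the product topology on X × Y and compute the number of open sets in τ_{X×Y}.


Basis B = {∅ × ∅, {x3} × {n}, {x3} × {o}, {x1, x3} × {n}, {x1, x3} × {o}, {x3} × {n, o}, {x1, x2, x3} × {n}, {x1, x2, x3} × {o}, {x1, x3} × {n, o}, {x1, x2, x3} × {n, o}}; |τ_{X×Y}| = 16.

Enumerate products U × V with U ∈ τ_X, V ∈ τ_Y (deduplicated):
  ∅ × ∅ = {} (∅)
  {x3} × {n} = {(x3,n)}
  {x3} × {o} = {(x3,o)}
  {x1, x3} × {n} = {(x1,n), (x3,n)}
  {x1, x3} × {o} = {(x1,o), (x3,o)}
  {x3} × {n, o} = {(x3,n), (x3,o)}
  {x1, x2, x3} × {n} = {(x1,n), (x2,n), (x3,n)}
  {x1, x2, x3} × {o} = {(x1,o), (x2,o), (x3,o)}
  {x1, x3} × {n, o} = {(x1,n), (x1,o), (x3,n), (x3,o)}
  {x1, x2, x3} × {n, o} = {(x1,n), (x1,o), (x2,n), (x2,o), (x3,n), (x3,o)}
These 10 distinct sets form the basis B.
Close under arbitrary unions to get τ_{X×Y}; counting gives |τ_{X×Y}| = 16.


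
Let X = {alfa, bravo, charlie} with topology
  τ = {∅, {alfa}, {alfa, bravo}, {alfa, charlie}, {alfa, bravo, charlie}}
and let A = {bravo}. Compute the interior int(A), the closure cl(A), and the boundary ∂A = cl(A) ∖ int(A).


int(A) = ∅, cl(A) = {bravo}, ∂A = {bravo}.

Closed sets in (X, τ) are complements of opens:
  closed(X, τ) = {∅, {bravo}, {charlie}, {bravo, charlie}, {alfa, bravo, charlie}}.
int(A) = ⋃ {U ∈ τ : U ⊆ A}. Opens contained in A: ∅.
Taking the union of these: int(A) = ∅.
cl(A) = ⋂ {C closed : A ⊆ C}. Closed sets containing A: {bravo}, {bravo, charlie}, {alfa, bravo, charlie}.
Intersecting these: cl(A) = {bravo}.
∂A = cl(A) ∖ int(A) = {bravo} ∖ ∅ = {bravo}.


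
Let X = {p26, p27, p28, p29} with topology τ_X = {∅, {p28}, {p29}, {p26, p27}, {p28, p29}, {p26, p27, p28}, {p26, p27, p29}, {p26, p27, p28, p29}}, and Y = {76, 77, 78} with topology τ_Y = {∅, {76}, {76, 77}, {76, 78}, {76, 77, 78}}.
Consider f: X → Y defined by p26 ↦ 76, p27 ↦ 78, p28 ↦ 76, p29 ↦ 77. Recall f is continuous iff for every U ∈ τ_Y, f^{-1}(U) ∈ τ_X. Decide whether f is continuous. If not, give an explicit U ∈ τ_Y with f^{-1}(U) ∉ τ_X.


f is NOT continuous.

Compute f^{-1}(U) for each U ∈ τ_Y:
  U = ∅: f^{-1}(U) = ∅ ∈ τ_X ✓.
  U = {76}: f^{-1}(U) = {p26, p28} ∉ τ_X ✗.
  U = {76, 77}: f^{-1}(U) = {p26, p28, p29} ∉ τ_X ✗.
  U = {76, 78}: f^{-1}(U) = {p26, p27, p28} ∈ τ_X ✓.
  U = {76, 77, 78}: f^{-1}(U) = {p26, p27, p28, p29} ∈ τ_X ✓.
Found U = {76} with f^{-1}(U) = {p26, p28} not in τ_X. Therefore f is NOT continuous.
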